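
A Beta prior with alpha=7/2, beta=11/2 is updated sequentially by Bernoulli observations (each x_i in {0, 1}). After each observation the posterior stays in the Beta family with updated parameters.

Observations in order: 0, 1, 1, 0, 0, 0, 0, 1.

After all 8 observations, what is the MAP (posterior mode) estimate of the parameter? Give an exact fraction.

11/30

obs 1: x=0 → posterior Beta(7/2, 13/2)
obs 2: x=1 → posterior Beta(9/2, 13/2)
obs 3: x=1 → posterior Beta(11/2, 13/2)
obs 4: x=0 → posterior Beta(11/2, 15/2)
obs 5: x=0 → posterior Beta(11/2, 17/2)
obs 6: x=0 → posterior Beta(11/2, 19/2)
obs 7: x=0 → posterior Beta(11/2, 21/2)
obs 8: x=1 → posterior Beta(13/2, 21/2)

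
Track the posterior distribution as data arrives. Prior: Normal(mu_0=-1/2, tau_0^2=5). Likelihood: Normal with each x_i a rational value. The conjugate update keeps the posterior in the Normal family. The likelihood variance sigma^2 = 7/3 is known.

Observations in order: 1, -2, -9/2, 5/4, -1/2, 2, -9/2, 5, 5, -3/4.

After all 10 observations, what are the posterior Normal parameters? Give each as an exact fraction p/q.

mu_0=53/314, tau_0^2=35/157

obs 1: x=1 → posterior Normal(23/44, 35/22)
obs 2: x=-2 → posterior Normal(-1/2, 35/37)
obs 3: x=-9/2 → posterior Normal(-43/26, 35/52)
obs 4: x=5/4 → posterior Normal(-269/268, 35/67)
obs 5: x=-1/2 → posterior Normal(-299/328, 35/82)
obs 6: x=2 → posterior Normal(-179/388, 35/97)
obs 7: x=-9/2 → posterior Normal(-449/448, 5/16)
obs 8: x=5 → posterior Normal(-149/508, 35/127)
obs 9: x=5 → posterior Normal(151/568, 35/142)
obs 10: x=-3/4 → posterior Normal(53/314, 35/157)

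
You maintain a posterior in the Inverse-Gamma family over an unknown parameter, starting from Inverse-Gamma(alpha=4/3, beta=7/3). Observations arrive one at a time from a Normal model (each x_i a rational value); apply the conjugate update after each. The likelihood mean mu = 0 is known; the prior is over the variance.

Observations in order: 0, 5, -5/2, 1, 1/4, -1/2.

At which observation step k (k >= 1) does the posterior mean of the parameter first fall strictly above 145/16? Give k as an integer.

k = 2

obs 1: x=0 → posterior Inverse-Gamma(11/6, 7/3)
obs 2: x=5 → posterior Inverse-Gamma(7/3, 89/6)
obs 3: x=-5/2 → posterior Inverse-Gamma(17/6, 431/24)
obs 4: x=1 → posterior Inverse-Gamma(10/3, 443/24)
obs 5: x=1/4 → posterior Inverse-Gamma(23/6, 1775/96)
obs 6: x=-1/2 → posterior Inverse-Gamma(13/3, 1787/96)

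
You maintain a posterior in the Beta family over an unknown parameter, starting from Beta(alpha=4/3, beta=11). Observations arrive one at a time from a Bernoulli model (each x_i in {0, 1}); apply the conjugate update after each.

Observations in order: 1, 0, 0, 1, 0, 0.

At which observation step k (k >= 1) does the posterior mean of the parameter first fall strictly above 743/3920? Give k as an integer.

k = 4

obs 1: x=1 → posterior Beta(7/3, 11)
obs 2: x=0 → posterior Beta(7/3, 12)
obs 3: x=0 → posterior Beta(7/3, 13)
obs 4: x=1 → posterior Beta(10/3, 13)
obs 5: x=0 → posterior Beta(10/3, 14)
obs 6: x=0 → posterior Beta(10/3, 15)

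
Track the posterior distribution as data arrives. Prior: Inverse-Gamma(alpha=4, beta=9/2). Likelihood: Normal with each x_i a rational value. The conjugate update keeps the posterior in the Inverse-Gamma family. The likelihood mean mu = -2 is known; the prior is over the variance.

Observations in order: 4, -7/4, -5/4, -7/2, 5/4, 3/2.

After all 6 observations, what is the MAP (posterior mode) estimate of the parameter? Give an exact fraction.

obs 1: x=4 → posterior Inverse-Gamma(9/2, 45/2)
obs 2: x=-7/4 → posterior Inverse-Gamma(5, 721/32)
obs 3: x=-5/4 → posterior Inverse-Gamma(11/2, 365/16)
obs 4: x=-7/2 → posterior Inverse-Gamma(6, 383/16)
obs 5: x=5/4 → posterior Inverse-Gamma(13/2, 935/32)
obs 6: x=3/2 → posterior Inverse-Gamma(7, 1131/32)

1131/256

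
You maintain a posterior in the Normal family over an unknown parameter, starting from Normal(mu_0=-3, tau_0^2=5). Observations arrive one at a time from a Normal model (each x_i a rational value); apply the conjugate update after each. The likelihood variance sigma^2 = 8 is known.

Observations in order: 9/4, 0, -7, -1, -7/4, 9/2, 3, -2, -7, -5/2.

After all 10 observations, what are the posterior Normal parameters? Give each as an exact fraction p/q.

obs 1: x=9/4 → posterior Normal(-51/52, 40/13)
obs 2: x=0 → posterior Normal(-17/24, 20/9)
obs 3: x=-7 → posterior Normal(-191/92, 40/23)
obs 4: x=-1 → posterior Normal(-211/112, 10/7)
obs 5: x=-7/4 → posterior Normal(-41/22, 40/33)
obs 6: x=9/2 → posterior Normal(-39/38, 20/19)
obs 7: x=3 → posterior Normal(-24/43, 40/43)
obs 8: x=-2 → posterior Normal(-17/24, 5/6)
obs 9: x=-7 → posterior Normal(-69/53, 40/53)
obs 10: x=-5/2 → posterior Normal(-163/116, 20/29)

mu_0=-163/116, tau_0^2=20/29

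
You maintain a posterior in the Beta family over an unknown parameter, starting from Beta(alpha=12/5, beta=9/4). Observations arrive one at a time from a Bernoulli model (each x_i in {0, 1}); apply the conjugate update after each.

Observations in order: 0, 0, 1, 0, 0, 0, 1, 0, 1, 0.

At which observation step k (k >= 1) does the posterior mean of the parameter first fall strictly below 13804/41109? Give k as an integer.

k = 6

obs 1: x=0 → posterior Beta(12/5, 13/4)
obs 2: x=0 → posterior Beta(12/5, 17/4)
obs 3: x=1 → posterior Beta(17/5, 17/4)
obs 4: x=0 → posterior Beta(17/5, 21/4)
obs 5: x=0 → posterior Beta(17/5, 25/4)
obs 6: x=0 → posterior Beta(17/5, 29/4)
obs 7: x=1 → posterior Beta(22/5, 29/4)
obs 8: x=0 → posterior Beta(22/5, 33/4)
obs 9: x=1 → posterior Beta(27/5, 33/4)
obs 10: x=0 → posterior Beta(27/5, 37/4)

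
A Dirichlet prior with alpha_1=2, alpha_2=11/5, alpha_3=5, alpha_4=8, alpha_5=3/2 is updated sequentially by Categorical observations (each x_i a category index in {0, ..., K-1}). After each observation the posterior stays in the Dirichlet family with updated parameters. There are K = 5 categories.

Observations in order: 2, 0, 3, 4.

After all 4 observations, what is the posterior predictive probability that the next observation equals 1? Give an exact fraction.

22/227

obs 1: x=2 → posterior Dirichlet(2, 11/5, 6, 8, 3/2)
obs 2: x=0 → posterior Dirichlet(3, 11/5, 6, 8, 3/2)
obs 3: x=3 → posterior Dirichlet(3, 11/5, 6, 9, 3/2)
obs 4: x=4 → posterior Dirichlet(3, 11/5, 6, 9, 5/2)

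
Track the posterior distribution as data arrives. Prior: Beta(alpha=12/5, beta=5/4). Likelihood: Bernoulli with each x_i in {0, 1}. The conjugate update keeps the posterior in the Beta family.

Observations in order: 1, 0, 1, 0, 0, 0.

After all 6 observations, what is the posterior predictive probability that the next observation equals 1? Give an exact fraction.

obs 1: x=1 → posterior Beta(17/5, 5/4)
obs 2: x=0 → posterior Beta(17/5, 9/4)
obs 3: x=1 → posterior Beta(22/5, 9/4)
obs 4: x=0 → posterior Beta(22/5, 13/4)
obs 5: x=0 → posterior Beta(22/5, 17/4)
obs 6: x=0 → posterior Beta(22/5, 21/4)

88/193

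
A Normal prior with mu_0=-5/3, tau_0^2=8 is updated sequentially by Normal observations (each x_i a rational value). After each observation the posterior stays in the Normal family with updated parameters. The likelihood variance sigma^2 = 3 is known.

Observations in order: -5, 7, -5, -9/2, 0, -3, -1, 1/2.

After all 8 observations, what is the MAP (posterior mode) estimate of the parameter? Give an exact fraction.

obs 1: x=-5 → posterior Normal(-45/11, 24/11)
obs 2: x=7 → posterior Normal(11/19, 24/19)
obs 3: x=-5 → posterior Normal(-29/27, 8/9)
obs 4: x=-9/2 → posterior Normal(-13/7, 24/35)
obs 5: x=0 → posterior Normal(-65/43, 24/43)
obs 6: x=-3 → posterior Normal(-89/51, 8/17)
obs 7: x=-1 → posterior Normal(-97/59, 24/59)
obs 8: x=1/2 → posterior Normal(-93/67, 24/67)

-93/67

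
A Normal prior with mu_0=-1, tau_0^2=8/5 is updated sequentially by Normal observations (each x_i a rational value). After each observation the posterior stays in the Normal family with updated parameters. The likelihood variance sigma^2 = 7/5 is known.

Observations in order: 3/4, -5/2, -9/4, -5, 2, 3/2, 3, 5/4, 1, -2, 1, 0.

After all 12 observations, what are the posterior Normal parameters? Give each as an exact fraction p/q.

obs 1: x=3/4 → posterior Normal(-1/15, 56/75)
obs 2: x=-5/2 → posterior Normal(-21/23, 56/115)
obs 3: x=-9/4 → posterior Normal(-39/31, 56/155)
obs 4: x=-5 → posterior Normal(-79/39, 56/195)
obs 5: x=2 → posterior Normal(-63/47, 56/235)
obs 6: x=3/2 → posterior Normal(-51/55, 56/275)
obs 7: x=3 → posterior Normal(-3/7, 8/45)
obs 8: x=5/4 → posterior Normal(-17/71, 56/355)
obs 9: x=1 → posterior Normal(-9/79, 56/395)
obs 10: x=-2 → posterior Normal(-25/87, 56/435)
obs 11: x=1 → posterior Normal(-17/95, 56/475)
obs 12: x=0 → posterior Normal(-17/103, 56/515)

mu_0=-17/103, tau_0^2=56/515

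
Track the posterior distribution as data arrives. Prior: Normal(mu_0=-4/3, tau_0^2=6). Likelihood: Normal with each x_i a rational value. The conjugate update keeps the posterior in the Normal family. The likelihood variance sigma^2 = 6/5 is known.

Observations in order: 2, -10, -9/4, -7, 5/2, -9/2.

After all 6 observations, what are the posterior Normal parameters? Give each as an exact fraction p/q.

obs 1: x=2 → posterior Normal(13/9, 1)
obs 2: x=-10 → posterior Normal(-124/33, 6/11)
obs 3: x=-9/4 → posterior Normal(-631/192, 3/8)
obs 4: x=-7 → posterior Normal(-1051/252, 2/7)
obs 5: x=5/2 → posterior Normal(-901/312, 3/13)
obs 6: x=-9/2 → posterior Normal(-1171/372, 6/31)

mu_0=-1171/372, tau_0^2=6/31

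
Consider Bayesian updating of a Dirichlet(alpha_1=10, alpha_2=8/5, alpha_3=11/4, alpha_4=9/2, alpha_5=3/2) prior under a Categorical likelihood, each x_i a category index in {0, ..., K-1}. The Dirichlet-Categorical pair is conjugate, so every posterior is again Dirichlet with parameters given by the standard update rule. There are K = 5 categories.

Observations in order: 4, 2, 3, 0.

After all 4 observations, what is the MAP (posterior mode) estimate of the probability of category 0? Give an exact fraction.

obs 1: x=4 → posterior Dirichlet(10, 8/5, 11/4, 9/2, 5/2)
obs 2: x=2 → posterior Dirichlet(10, 8/5, 15/4, 9/2, 5/2)
obs 3: x=3 → posterior Dirichlet(10, 8/5, 15/4, 11/2, 5/2)
obs 4: x=0 → posterior Dirichlet(11, 8/5, 15/4, 11/2, 5/2)

200/387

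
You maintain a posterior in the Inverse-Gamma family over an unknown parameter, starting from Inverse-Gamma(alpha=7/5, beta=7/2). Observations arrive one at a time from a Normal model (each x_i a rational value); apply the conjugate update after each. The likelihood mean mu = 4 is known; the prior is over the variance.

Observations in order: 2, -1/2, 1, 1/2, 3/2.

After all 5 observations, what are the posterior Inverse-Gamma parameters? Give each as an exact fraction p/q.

obs 1: x=2 → posterior Inverse-Gamma(19/10, 11/2)
obs 2: x=-1/2 → posterior Inverse-Gamma(12/5, 125/8)
obs 3: x=1 → posterior Inverse-Gamma(29/10, 161/8)
obs 4: x=1/2 → posterior Inverse-Gamma(17/5, 105/4)
obs 5: x=3/2 → posterior Inverse-Gamma(39/10, 235/8)

alpha=39/10, beta=235/8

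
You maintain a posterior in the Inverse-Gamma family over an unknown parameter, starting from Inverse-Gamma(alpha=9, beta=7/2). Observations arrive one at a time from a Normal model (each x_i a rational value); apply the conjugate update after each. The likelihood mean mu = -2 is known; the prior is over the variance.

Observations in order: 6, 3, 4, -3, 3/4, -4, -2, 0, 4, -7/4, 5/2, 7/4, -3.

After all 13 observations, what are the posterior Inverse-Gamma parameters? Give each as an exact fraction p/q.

obs 1: x=6 → posterior Inverse-Gamma(19/2, 71/2)
obs 2: x=3 → posterior Inverse-Gamma(10, 48)
obs 3: x=4 → posterior Inverse-Gamma(21/2, 66)
obs 4: x=-3 → posterior Inverse-Gamma(11, 133/2)
obs 5: x=3/4 → posterior Inverse-Gamma(23/2, 2249/32)
obs 6: x=-4 → posterior Inverse-Gamma(12, 2313/32)
obs 7: x=-2 → posterior Inverse-Gamma(25/2, 2313/32)
obs 8: x=0 → posterior Inverse-Gamma(13, 2377/32)
obs 9: x=4 → posterior Inverse-Gamma(27/2, 2953/32)
obs 10: x=-7/4 → posterior Inverse-Gamma(14, 1477/16)
obs 11: x=5/2 → posterior Inverse-Gamma(29/2, 1639/16)
obs 12: x=7/4 → posterior Inverse-Gamma(15, 3503/32)
obs 13: x=-3 → posterior Inverse-Gamma(31/2, 3519/32)

alpha=31/2, beta=3519/32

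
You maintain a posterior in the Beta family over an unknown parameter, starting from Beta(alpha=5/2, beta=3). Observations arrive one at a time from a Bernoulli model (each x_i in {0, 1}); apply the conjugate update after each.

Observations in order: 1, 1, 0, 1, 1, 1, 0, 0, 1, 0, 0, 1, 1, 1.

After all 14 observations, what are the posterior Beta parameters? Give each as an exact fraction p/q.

obs 1: x=1 → posterior Beta(7/2, 3)
obs 2: x=1 → posterior Beta(9/2, 3)
obs 3: x=0 → posterior Beta(9/2, 4)
obs 4: x=1 → posterior Beta(11/2, 4)
obs 5: x=1 → posterior Beta(13/2, 4)
obs 6: x=1 → posterior Beta(15/2, 4)
obs 7: x=0 → posterior Beta(15/2, 5)
obs 8: x=0 → posterior Beta(15/2, 6)
obs 9: x=1 → posterior Beta(17/2, 6)
obs 10: x=0 → posterior Beta(17/2, 7)
obs 11: x=0 → posterior Beta(17/2, 8)
obs 12: x=1 → posterior Beta(19/2, 8)
obs 13: x=1 → posterior Beta(21/2, 8)
obs 14: x=1 → posterior Beta(23/2, 8)

alpha=23/2, beta=8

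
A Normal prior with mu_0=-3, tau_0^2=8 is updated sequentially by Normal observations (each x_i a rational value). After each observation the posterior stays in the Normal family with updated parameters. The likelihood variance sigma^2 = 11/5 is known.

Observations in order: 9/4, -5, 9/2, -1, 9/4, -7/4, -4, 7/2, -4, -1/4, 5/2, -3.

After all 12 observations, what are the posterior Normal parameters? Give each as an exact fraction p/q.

obs 1: x=9/4 → posterior Normal(19/17, 88/51)
obs 2: x=-5 → posterior Normal(-11/7, 88/91)
obs 3: x=9/2 → posterior Normal(37/131, 88/131)
obs 4: x=-1 → posterior Normal(-1/57, 88/171)
obs 5: x=9/4 → posterior Normal(87/211, 88/211)
obs 6: x=-7/4 → posterior Normal(17/251, 88/251)
obs 7: x=-4 → posterior Normal(-143/291, 88/291)
obs 8: x=7/2 → posterior Normal(-3/331, 88/331)
obs 9: x=-4 → posterior Normal(-163/371, 88/371)
obs 10: x=-1/4 → posterior Normal(-173/411, 88/411)
obs 11: x=5/2 → posterior Normal(-73/451, 8/41)
obs 12: x=-3 → posterior Normal(-193/491, 88/491)

mu_0=-193/491, tau_0^2=88/491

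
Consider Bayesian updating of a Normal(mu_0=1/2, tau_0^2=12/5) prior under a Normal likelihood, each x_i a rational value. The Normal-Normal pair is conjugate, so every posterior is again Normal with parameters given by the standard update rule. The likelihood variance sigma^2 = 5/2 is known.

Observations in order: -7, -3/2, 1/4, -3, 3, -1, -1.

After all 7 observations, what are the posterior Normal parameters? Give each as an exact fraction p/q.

mu_0=-467/386, tau_0^2=60/193

obs 1: x=-7 → posterior Normal(-311/98, 60/49)
obs 2: x=-3/2 → posterior Normal(-383/146, 60/73)
obs 3: x=1/4 → posterior Normal(-371/194, 60/97)
obs 4: x=-3 → posterior Normal(-515/242, 60/121)
obs 5: x=3 → posterior Normal(-371/290, 12/29)
obs 6: x=-1 → posterior Normal(-419/338, 60/169)
obs 7: x=-1 → posterior Normal(-467/386, 60/193)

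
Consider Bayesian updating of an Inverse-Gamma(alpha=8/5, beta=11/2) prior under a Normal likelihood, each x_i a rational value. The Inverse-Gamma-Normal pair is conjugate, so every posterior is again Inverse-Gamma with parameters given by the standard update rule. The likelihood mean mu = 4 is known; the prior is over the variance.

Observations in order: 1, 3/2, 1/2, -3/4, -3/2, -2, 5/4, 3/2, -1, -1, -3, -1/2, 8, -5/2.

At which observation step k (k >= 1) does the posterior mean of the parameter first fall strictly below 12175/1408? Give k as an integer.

k = 2

obs 1: x=1 → posterior Inverse-Gamma(21/10, 10)
obs 2: x=3/2 → posterior Inverse-Gamma(13/5, 105/8)
obs 3: x=1/2 → posterior Inverse-Gamma(31/10, 77/4)
obs 4: x=-3/4 → posterior Inverse-Gamma(18/5, 977/32)
obs 5: x=-3/2 → posterior Inverse-Gamma(41/10, 1461/32)
obs 6: x=-2 → posterior Inverse-Gamma(23/5, 2037/32)
obs 7: x=5/4 → posterior Inverse-Gamma(51/10, 1079/16)
obs 8: x=3/2 → posterior Inverse-Gamma(28/5, 1129/16)
obs 9: x=-1 → posterior Inverse-Gamma(61/10, 1329/16)
obs 10: x=-1 → posterior Inverse-Gamma(33/5, 1529/16)
obs 11: x=-3 → posterior Inverse-Gamma(71/10, 1921/16)
obs 12: x=-1/2 → posterior Inverse-Gamma(38/5, 2083/16)
obs 13: x=8 → posterior Inverse-Gamma(81/10, 2211/16)
obs 14: x=-5/2 → posterior Inverse-Gamma(43/5, 2549/16)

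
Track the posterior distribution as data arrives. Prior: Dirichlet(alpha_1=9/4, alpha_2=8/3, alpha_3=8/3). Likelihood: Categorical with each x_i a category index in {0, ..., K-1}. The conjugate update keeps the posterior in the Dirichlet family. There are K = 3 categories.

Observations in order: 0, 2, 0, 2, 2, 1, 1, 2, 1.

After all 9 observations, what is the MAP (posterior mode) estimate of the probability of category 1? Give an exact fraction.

obs 1: x=0 → posterior Dirichlet(13/4, 8/3, 8/3)
obs 2: x=2 → posterior Dirichlet(13/4, 8/3, 11/3)
obs 3: x=0 → posterior Dirichlet(17/4, 8/3, 11/3)
obs 4: x=2 → posterior Dirichlet(17/4, 8/3, 14/3)
obs 5: x=2 → posterior Dirichlet(17/4, 8/3, 17/3)
obs 6: x=1 → posterior Dirichlet(17/4, 11/3, 17/3)
obs 7: x=1 → posterior Dirichlet(17/4, 14/3, 17/3)
obs 8: x=2 → posterior Dirichlet(17/4, 14/3, 20/3)
obs 9: x=1 → posterior Dirichlet(17/4, 17/3, 20/3)

56/163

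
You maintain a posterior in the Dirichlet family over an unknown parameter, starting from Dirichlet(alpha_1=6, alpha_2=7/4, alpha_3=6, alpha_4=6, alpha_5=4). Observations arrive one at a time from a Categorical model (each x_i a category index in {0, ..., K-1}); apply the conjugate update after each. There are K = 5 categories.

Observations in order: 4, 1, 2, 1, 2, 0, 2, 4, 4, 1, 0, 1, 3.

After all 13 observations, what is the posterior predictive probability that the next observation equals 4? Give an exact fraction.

obs 1: x=4 → posterior Dirichlet(6, 7/4, 6, 6, 5)
obs 2: x=1 → posterior Dirichlet(6, 11/4, 6, 6, 5)
obs 3: x=2 → posterior Dirichlet(6, 11/4, 7, 6, 5)
obs 4: x=1 → posterior Dirichlet(6, 15/4, 7, 6, 5)
obs 5: x=2 → posterior Dirichlet(6, 15/4, 8, 6, 5)
obs 6: x=0 → posterior Dirichlet(7, 15/4, 8, 6, 5)
obs 7: x=2 → posterior Dirichlet(7, 15/4, 9, 6, 5)
obs 8: x=4 → posterior Dirichlet(7, 15/4, 9, 6, 6)
obs 9: x=4 → posterior Dirichlet(7, 15/4, 9, 6, 7)
obs 10: x=1 → posterior Dirichlet(7, 19/4, 9, 6, 7)
obs 11: x=0 → posterior Dirichlet(8, 19/4, 9, 6, 7)
obs 12: x=1 → posterior Dirichlet(8, 23/4, 9, 6, 7)
obs 13: x=3 → posterior Dirichlet(8, 23/4, 9, 7, 7)

4/21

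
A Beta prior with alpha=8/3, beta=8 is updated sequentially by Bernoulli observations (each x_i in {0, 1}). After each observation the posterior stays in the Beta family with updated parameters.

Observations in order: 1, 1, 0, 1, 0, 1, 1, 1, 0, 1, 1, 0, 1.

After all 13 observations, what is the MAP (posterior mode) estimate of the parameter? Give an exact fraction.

obs 1: x=1 → posterior Beta(11/3, 8)
obs 2: x=1 → posterior Beta(14/3, 8)
obs 3: x=0 → posterior Beta(14/3, 9)
obs 4: x=1 → posterior Beta(17/3, 9)
obs 5: x=0 → posterior Beta(17/3, 10)
obs 6: x=1 → posterior Beta(20/3, 10)
obs 7: x=1 → posterior Beta(23/3, 10)
obs 8: x=1 → posterior Beta(26/3, 10)
obs 9: x=0 → posterior Beta(26/3, 11)
obs 10: x=1 → posterior Beta(29/3, 11)
obs 11: x=1 → posterior Beta(32/3, 11)
obs 12: x=0 → posterior Beta(32/3, 12)
obs 13: x=1 → posterior Beta(35/3, 12)

32/65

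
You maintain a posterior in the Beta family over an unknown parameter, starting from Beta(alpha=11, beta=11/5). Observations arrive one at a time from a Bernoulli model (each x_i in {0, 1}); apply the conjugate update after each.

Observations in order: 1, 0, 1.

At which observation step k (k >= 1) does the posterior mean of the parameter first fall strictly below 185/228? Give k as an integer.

obs 1: x=1 → posterior Beta(12, 11/5)
obs 2: x=0 → posterior Beta(12, 16/5)
obs 3: x=1 → posterior Beta(13, 16/5)

k = 2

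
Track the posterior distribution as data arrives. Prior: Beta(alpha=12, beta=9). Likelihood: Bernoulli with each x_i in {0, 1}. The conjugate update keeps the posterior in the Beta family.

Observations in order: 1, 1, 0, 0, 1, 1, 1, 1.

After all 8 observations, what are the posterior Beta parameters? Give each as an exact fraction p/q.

obs 1: x=1 → posterior Beta(13, 9)
obs 2: x=1 → posterior Beta(14, 9)
obs 3: x=0 → posterior Beta(14, 10)
obs 4: x=0 → posterior Beta(14, 11)
obs 5: x=1 → posterior Beta(15, 11)
obs 6: x=1 → posterior Beta(16, 11)
obs 7: x=1 → posterior Beta(17, 11)
obs 8: x=1 → posterior Beta(18, 11)

alpha=18, beta=11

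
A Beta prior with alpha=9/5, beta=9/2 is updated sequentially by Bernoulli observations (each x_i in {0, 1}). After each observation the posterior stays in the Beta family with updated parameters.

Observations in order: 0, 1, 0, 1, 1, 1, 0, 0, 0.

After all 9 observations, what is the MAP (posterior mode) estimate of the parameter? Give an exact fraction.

obs 1: x=0 → posterior Beta(9/5, 11/2)
obs 2: x=1 → posterior Beta(14/5, 11/2)
obs 3: x=0 → posterior Beta(14/5, 13/2)
obs 4: x=1 → posterior Beta(19/5, 13/2)
obs 5: x=1 → posterior Beta(24/5, 13/2)
obs 6: x=1 → posterior Beta(29/5, 13/2)
obs 7: x=0 → posterior Beta(29/5, 15/2)
obs 8: x=0 → posterior Beta(29/5, 17/2)
obs 9: x=0 → posterior Beta(29/5, 19/2)

48/133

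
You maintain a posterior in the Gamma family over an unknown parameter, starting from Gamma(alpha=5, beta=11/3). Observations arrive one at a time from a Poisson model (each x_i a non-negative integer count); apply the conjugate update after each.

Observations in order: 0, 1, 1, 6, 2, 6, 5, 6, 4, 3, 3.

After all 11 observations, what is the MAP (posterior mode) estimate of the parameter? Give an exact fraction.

obs 1: x=0 → posterior Gamma(5, 14/3)
obs 2: x=1 → posterior Gamma(6, 17/3)
obs 3: x=1 → posterior Gamma(7, 20/3)
obs 4: x=6 → posterior Gamma(13, 23/3)
obs 5: x=2 → posterior Gamma(15, 26/3)
obs 6: x=6 → posterior Gamma(21, 29/3)
obs 7: x=5 → posterior Gamma(26, 32/3)
obs 8: x=6 → posterior Gamma(32, 35/3)
obs 9: x=4 → posterior Gamma(36, 38/3)
obs 10: x=3 → posterior Gamma(39, 41/3)
obs 11: x=3 → posterior Gamma(42, 44/3)

123/44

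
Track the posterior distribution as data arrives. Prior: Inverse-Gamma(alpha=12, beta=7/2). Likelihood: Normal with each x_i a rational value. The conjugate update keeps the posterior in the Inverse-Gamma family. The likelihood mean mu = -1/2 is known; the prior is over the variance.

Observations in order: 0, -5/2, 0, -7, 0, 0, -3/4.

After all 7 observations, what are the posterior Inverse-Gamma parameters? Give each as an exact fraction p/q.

obs 1: x=0 → posterior Inverse-Gamma(25/2, 29/8)
obs 2: x=-5/2 → posterior Inverse-Gamma(13, 45/8)
obs 3: x=0 → posterior Inverse-Gamma(27/2, 23/4)
obs 4: x=-7 → posterior Inverse-Gamma(14, 215/8)
obs 5: x=0 → posterior Inverse-Gamma(29/2, 27)
obs 6: x=0 → posterior Inverse-Gamma(15, 217/8)
obs 7: x=-3/4 → posterior Inverse-Gamma(31/2, 869/32)

alpha=31/2, beta=869/32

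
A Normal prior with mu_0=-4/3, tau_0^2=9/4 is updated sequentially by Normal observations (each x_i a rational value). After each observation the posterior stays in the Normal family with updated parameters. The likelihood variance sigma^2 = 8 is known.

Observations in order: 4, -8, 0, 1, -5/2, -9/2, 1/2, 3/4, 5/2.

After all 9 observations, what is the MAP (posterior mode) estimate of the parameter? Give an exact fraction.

obs 1: x=4 → posterior Normal(-20/123, 72/41)
obs 2: x=-8 → posterior Normal(-118/75, 36/25)
obs 3: x=0 → posterior Normal(-4/3, 72/59)
obs 4: x=1 → posterior Normal(-209/204, 18/17)
obs 5: x=-5/2 → posterior Normal(-79/66, 72/77)
obs 6: x=-9/2 → posterior Normal(-199/129, 36/43)
obs 7: x=1/2 → posterior Normal(-769/570, 72/95)
obs 8: x=3/4 → posterior Normal(-1457/1248, 9/13)
obs 9: x=5/2 → posterior Normal(-1187/1356, 72/113)

-1187/1356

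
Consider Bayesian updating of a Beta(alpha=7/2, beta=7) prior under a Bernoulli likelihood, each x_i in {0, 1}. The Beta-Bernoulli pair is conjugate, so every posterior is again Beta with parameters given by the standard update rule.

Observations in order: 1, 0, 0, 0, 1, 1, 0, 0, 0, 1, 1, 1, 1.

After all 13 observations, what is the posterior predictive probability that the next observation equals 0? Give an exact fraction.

obs 1: x=1 → posterior Beta(9/2, 7)
obs 2: x=0 → posterior Beta(9/2, 8)
obs 3: x=0 → posterior Beta(9/2, 9)
obs 4: x=0 → posterior Beta(9/2, 10)
obs 5: x=1 → posterior Beta(11/2, 10)
obs 6: x=1 → posterior Beta(13/2, 10)
obs 7: x=0 → posterior Beta(13/2, 11)
obs 8: x=0 → posterior Beta(13/2, 12)
obs 9: x=0 → posterior Beta(13/2, 13)
obs 10: x=1 → posterior Beta(15/2, 13)
obs 11: x=1 → posterior Beta(17/2, 13)
obs 12: x=1 → posterior Beta(19/2, 13)
obs 13: x=1 → posterior Beta(21/2, 13)

26/47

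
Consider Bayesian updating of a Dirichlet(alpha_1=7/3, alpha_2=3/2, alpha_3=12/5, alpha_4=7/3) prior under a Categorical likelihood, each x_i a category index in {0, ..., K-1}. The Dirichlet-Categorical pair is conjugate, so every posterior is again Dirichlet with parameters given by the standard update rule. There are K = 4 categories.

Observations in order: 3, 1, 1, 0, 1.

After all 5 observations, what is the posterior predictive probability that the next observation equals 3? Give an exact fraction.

100/407

obs 1: x=3 → posterior Dirichlet(7/3, 3/2, 12/5, 10/3)
obs 2: x=1 → posterior Dirichlet(7/3, 5/2, 12/5, 10/3)
obs 3: x=1 → posterior Dirichlet(7/3, 7/2, 12/5, 10/3)
obs 4: x=0 → posterior Dirichlet(10/3, 7/2, 12/5, 10/3)
obs 5: x=1 → posterior Dirichlet(10/3, 9/2, 12/5, 10/3)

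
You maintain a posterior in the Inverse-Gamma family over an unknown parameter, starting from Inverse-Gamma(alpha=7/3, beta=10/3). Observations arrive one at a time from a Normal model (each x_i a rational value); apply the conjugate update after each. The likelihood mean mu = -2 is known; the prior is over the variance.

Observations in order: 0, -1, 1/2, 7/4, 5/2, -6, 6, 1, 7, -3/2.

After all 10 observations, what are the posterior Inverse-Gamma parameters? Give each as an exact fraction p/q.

alpha=22/3, beta=10679/96

obs 1: x=0 → posterior Inverse-Gamma(17/6, 16/3)
obs 2: x=-1 → posterior Inverse-Gamma(10/3, 35/6)
obs 3: x=1/2 → posterior Inverse-Gamma(23/6, 215/24)
obs 4: x=7/4 → posterior Inverse-Gamma(13/3, 1535/96)
obs 5: x=5/2 → posterior Inverse-Gamma(29/6, 2507/96)
obs 6: x=-6 → posterior Inverse-Gamma(16/3, 3275/96)
obs 7: x=6 → posterior Inverse-Gamma(35/6, 6347/96)
obs 8: x=1 → posterior Inverse-Gamma(19/3, 6779/96)
obs 9: x=7 → posterior Inverse-Gamma(41/6, 10667/96)
obs 10: x=-3/2 → posterior Inverse-Gamma(22/3, 10679/96)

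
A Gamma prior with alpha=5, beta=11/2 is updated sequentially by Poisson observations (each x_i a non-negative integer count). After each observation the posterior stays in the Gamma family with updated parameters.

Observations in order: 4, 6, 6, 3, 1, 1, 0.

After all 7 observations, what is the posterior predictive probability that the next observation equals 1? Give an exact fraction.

obs 1: x=4 → posterior Gamma(9, 13/2)
obs 2: x=6 → posterior Gamma(15, 15/2)
obs 3: x=6 → posterior Gamma(21, 17/2)
obs 4: x=3 → posterior Gamma(24, 19/2)
obs 5: x=1 → posterior Gamma(25, 21/2)
obs 6: x=1 → posterior Gamma(26, 23/2)
obs 7: x=0 → posterior Gamma(26, 25/2)

115463194561016280204057693481445312500/443426488243037769948249630619149892803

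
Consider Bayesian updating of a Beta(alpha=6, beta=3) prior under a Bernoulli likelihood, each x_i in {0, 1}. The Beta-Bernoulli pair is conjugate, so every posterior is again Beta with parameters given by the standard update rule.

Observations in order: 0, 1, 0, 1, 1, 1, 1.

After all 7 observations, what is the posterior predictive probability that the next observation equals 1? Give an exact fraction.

11/16

obs 1: x=0 → posterior Beta(6, 4)
obs 2: x=1 → posterior Beta(7, 4)
obs 3: x=0 → posterior Beta(7, 5)
obs 4: x=1 → posterior Beta(8, 5)
obs 5: x=1 → posterior Beta(9, 5)
obs 6: x=1 → posterior Beta(10, 5)
obs 7: x=1 → posterior Beta(11, 5)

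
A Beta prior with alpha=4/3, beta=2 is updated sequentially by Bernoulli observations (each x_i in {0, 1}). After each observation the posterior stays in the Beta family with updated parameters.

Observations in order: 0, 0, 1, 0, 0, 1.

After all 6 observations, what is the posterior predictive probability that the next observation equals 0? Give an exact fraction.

obs 1: x=0 → posterior Beta(4/3, 3)
obs 2: x=0 → posterior Beta(4/3, 4)
obs 3: x=1 → posterior Beta(7/3, 4)
obs 4: x=0 → posterior Beta(7/3, 5)
obs 5: x=0 → posterior Beta(7/3, 6)
obs 6: x=1 → posterior Beta(10/3, 6)

9/14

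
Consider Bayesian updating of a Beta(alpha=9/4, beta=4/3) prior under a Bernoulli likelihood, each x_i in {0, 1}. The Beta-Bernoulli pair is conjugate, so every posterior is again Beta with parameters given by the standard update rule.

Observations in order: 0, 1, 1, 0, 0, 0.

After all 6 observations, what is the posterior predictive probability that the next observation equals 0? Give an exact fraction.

obs 1: x=0 → posterior Beta(9/4, 7/3)
obs 2: x=1 → posterior Beta(13/4, 7/3)
obs 3: x=1 → posterior Beta(17/4, 7/3)
obs 4: x=0 → posterior Beta(17/4, 10/3)
obs 5: x=0 → posterior Beta(17/4, 13/3)
obs 6: x=0 → posterior Beta(17/4, 16/3)

64/115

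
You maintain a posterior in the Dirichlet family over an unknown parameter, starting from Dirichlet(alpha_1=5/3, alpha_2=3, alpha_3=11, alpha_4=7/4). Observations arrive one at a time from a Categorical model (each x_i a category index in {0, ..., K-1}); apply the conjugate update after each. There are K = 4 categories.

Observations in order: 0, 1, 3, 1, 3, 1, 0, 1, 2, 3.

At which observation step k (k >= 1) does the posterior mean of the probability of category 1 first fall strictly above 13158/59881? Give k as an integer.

obs 1: x=0 → posterior Dirichlet(8/3, 3, 11, 7/4)
obs 2: x=1 → posterior Dirichlet(8/3, 4, 11, 7/4)
obs 3: x=3 → posterior Dirichlet(8/3, 4, 11, 11/4)
obs 4: x=1 → posterior Dirichlet(8/3, 5, 11, 11/4)
obs 5: x=3 → posterior Dirichlet(8/3, 5, 11, 15/4)
obs 6: x=1 → posterior Dirichlet(8/3, 6, 11, 15/4)
obs 7: x=0 → posterior Dirichlet(11/3, 6, 11, 15/4)
obs 8: x=1 → posterior Dirichlet(11/3, 7, 11, 15/4)
obs 9: x=2 → posterior Dirichlet(11/3, 7, 12, 15/4)
obs 10: x=3 → posterior Dirichlet(11/3, 7, 12, 19/4)

k = 4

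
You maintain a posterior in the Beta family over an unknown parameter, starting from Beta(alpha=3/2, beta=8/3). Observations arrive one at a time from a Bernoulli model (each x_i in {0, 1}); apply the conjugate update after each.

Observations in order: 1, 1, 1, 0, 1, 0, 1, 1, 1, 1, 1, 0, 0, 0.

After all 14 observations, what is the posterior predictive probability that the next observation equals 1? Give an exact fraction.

obs 1: x=1 → posterior Beta(5/2, 8/3)
obs 2: x=1 → posterior Beta(7/2, 8/3)
obs 3: x=1 → posterior Beta(9/2, 8/3)
obs 4: x=0 → posterior Beta(9/2, 11/3)
obs 5: x=1 → posterior Beta(11/2, 11/3)
obs 6: x=0 → posterior Beta(11/2, 14/3)
obs 7: x=1 → posterior Beta(13/2, 14/3)
obs 8: x=1 → posterior Beta(15/2, 14/3)
obs 9: x=1 → posterior Beta(17/2, 14/3)
obs 10: x=1 → posterior Beta(19/2, 14/3)
obs 11: x=1 → posterior Beta(21/2, 14/3)
obs 12: x=0 → posterior Beta(21/2, 17/3)
obs 13: x=0 → posterior Beta(21/2, 20/3)
obs 14: x=0 → posterior Beta(21/2, 23/3)

63/109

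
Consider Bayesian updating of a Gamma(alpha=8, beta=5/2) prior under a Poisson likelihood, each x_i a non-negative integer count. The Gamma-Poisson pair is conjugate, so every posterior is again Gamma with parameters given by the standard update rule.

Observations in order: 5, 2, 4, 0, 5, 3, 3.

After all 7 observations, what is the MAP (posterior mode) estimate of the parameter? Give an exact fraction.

obs 1: x=5 → posterior Gamma(13, 7/2)
obs 2: x=2 → posterior Gamma(15, 9/2)
obs 3: x=4 → posterior Gamma(19, 11/2)
obs 4: x=0 → posterior Gamma(19, 13/2)
obs 5: x=5 → posterior Gamma(24, 15/2)
obs 6: x=3 → posterior Gamma(27, 17/2)
obs 7: x=3 → posterior Gamma(30, 19/2)

58/19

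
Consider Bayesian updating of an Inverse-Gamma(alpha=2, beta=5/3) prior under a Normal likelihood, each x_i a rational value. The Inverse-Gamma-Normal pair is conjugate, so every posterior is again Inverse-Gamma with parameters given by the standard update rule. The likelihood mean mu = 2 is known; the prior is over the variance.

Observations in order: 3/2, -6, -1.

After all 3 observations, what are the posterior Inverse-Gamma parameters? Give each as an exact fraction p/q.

obs 1: x=3/2 → posterior Inverse-Gamma(5/2, 43/24)
obs 2: x=-6 → posterior Inverse-Gamma(3, 811/24)
obs 3: x=-1 → posterior Inverse-Gamma(7/2, 919/24)

alpha=7/2, beta=919/24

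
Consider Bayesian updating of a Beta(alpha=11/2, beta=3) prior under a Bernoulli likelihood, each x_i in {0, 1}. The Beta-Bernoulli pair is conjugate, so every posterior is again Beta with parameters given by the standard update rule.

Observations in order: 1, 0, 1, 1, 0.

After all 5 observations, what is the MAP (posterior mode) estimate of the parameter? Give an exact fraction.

15/23

obs 1: x=1 → posterior Beta(13/2, 3)
obs 2: x=0 → posterior Beta(13/2, 4)
obs 3: x=1 → posterior Beta(15/2, 4)
obs 4: x=1 → posterior Beta(17/2, 4)
obs 5: x=0 → posterior Beta(17/2, 5)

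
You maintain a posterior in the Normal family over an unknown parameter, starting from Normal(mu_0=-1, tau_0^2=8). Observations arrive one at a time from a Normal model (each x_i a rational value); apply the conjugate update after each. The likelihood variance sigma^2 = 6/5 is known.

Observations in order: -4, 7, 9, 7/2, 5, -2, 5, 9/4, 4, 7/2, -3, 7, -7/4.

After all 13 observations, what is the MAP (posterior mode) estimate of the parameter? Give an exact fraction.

707/263

obs 1: x=-4 → posterior Normal(-83/23, 24/23)
obs 2: x=7 → posterior Normal(57/43, 24/43)
obs 3: x=9 → posterior Normal(79/21, 8/21)
obs 4: x=7/2 → posterior Normal(307/83, 24/83)
obs 5: x=5 → posterior Normal(407/103, 24/103)
obs 6: x=-2 → posterior Normal(367/123, 8/41)
obs 7: x=5 → posterior Normal(467/143, 24/143)
obs 8: x=9/4 → posterior Normal(512/163, 24/163)
obs 9: x=4 → posterior Normal(592/183, 8/61)
obs 10: x=7/2 → posterior Normal(662/203, 24/203)
obs 11: x=-3 → posterior Normal(602/223, 24/223)
obs 12: x=7 → posterior Normal(742/243, 8/81)
obs 13: x=-7/4 → posterior Normal(707/263, 24/263)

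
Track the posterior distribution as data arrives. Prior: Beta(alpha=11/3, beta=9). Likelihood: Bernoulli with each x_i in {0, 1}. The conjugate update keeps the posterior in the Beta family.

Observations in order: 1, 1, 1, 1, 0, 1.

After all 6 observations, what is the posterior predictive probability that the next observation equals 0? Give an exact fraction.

15/28

obs 1: x=1 → posterior Beta(14/3, 9)
obs 2: x=1 → posterior Beta(17/3, 9)
obs 3: x=1 → posterior Beta(20/3, 9)
obs 4: x=1 → posterior Beta(23/3, 9)
obs 5: x=0 → posterior Beta(23/3, 10)
obs 6: x=1 → posterior Beta(26/3, 10)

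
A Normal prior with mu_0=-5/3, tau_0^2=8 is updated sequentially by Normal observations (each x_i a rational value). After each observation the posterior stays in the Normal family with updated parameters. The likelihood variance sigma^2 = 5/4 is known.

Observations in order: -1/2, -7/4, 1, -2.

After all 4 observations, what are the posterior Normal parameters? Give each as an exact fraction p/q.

mu_0=-337/399, tau_0^2=40/133

obs 1: x=-1/2 → posterior Normal(-73/111, 40/37)
obs 2: x=-7/4 → posterior Normal(-241/207, 40/69)
obs 3: x=1 → posterior Normal(-145/303, 40/101)
obs 4: x=-2 → posterior Normal(-337/399, 40/133)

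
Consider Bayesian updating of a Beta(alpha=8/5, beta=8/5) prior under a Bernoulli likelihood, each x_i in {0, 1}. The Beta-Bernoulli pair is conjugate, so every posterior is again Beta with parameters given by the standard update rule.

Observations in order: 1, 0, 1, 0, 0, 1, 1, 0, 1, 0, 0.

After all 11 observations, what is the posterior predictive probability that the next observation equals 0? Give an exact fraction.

obs 1: x=1 → posterior Beta(13/5, 8/5)
obs 2: x=0 → posterior Beta(13/5, 13/5)
obs 3: x=1 → posterior Beta(18/5, 13/5)
obs 4: x=0 → posterior Beta(18/5, 18/5)
obs 5: x=0 → posterior Beta(18/5, 23/5)
obs 6: x=1 → posterior Beta(23/5, 23/5)
obs 7: x=1 → posterior Beta(28/5, 23/5)
obs 8: x=0 → posterior Beta(28/5, 28/5)
obs 9: x=1 → posterior Beta(33/5, 28/5)
obs 10: x=0 → posterior Beta(33/5, 33/5)
obs 11: x=0 → posterior Beta(33/5, 38/5)

38/71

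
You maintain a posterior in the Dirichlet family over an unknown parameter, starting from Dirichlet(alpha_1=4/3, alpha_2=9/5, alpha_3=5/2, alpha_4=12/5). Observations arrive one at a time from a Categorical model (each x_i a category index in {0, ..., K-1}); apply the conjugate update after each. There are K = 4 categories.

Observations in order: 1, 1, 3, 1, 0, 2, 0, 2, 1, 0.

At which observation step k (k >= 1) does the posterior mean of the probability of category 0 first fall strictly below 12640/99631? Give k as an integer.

k = 3

obs 1: x=1 → posterior Dirichlet(4/3, 14/5, 5/2, 12/5)
obs 2: x=1 → posterior Dirichlet(4/3, 19/5, 5/2, 12/5)
obs 3: x=3 → posterior Dirichlet(4/3, 19/5, 5/2, 17/5)
obs 4: x=1 → posterior Dirichlet(4/3, 24/5, 5/2, 17/5)
obs 5: x=0 → posterior Dirichlet(7/3, 24/5, 5/2, 17/5)
obs 6: x=2 → posterior Dirichlet(7/3, 24/5, 7/2, 17/5)
obs 7: x=0 → posterior Dirichlet(10/3, 24/5, 7/2, 17/5)
obs 8: x=2 → posterior Dirichlet(10/3, 24/5, 9/2, 17/5)
obs 9: x=1 → posterior Dirichlet(10/3, 29/5, 9/2, 17/5)
obs 10: x=0 → posterior Dirichlet(13/3, 29/5, 9/2, 17/5)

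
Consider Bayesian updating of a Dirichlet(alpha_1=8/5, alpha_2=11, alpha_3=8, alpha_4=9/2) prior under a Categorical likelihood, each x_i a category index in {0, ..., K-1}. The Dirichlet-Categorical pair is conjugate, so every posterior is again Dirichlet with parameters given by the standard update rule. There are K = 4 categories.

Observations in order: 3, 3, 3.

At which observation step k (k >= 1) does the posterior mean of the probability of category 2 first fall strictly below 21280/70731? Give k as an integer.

k = 2

obs 1: x=3 → posterior Dirichlet(8/5, 11, 8, 11/2)
obs 2: x=3 → posterior Dirichlet(8/5, 11, 8, 13/2)
obs 3: x=3 → posterior Dirichlet(8/5, 11, 8, 15/2)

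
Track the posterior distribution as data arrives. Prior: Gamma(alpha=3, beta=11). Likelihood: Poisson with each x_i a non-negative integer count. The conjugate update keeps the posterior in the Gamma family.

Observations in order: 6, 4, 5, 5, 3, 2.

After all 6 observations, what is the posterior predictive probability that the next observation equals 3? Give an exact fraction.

28776358864020716401046058976553986615/204827218235565031601071716502295543808

obs 1: x=6 → posterior Gamma(9, 12)
obs 2: x=4 → posterior Gamma(13, 13)
obs 3: x=5 → posterior Gamma(18, 14)
obs 4: x=5 → posterior Gamma(23, 15)
obs 5: x=3 → posterior Gamma(26, 16)
obs 6: x=2 → posterior Gamma(28, 17)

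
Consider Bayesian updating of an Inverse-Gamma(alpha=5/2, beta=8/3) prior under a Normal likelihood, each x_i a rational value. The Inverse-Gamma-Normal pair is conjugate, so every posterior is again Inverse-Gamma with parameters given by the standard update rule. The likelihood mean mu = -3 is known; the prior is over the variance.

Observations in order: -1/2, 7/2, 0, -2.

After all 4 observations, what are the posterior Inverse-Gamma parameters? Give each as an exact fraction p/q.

alpha=9/2, beta=383/12

obs 1: x=-1/2 → posterior Inverse-Gamma(3, 139/24)
obs 2: x=7/2 → posterior Inverse-Gamma(7/2, 323/12)
obs 3: x=0 → posterior Inverse-Gamma(4, 377/12)
obs 4: x=-2 → posterior Inverse-Gamma(9/2, 383/12)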